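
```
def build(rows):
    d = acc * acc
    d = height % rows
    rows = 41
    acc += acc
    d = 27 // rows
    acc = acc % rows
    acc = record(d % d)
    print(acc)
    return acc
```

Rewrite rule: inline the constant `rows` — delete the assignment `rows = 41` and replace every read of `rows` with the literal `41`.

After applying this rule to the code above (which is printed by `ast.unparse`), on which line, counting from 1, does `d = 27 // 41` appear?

Transformed code:
def build(rows):
    d = acc * acc
    d = height % 41
    acc += acc
    d = 27 // 41
    acc = acc % 41
    acc = record(d % d)
    print(acc)
    return acc

5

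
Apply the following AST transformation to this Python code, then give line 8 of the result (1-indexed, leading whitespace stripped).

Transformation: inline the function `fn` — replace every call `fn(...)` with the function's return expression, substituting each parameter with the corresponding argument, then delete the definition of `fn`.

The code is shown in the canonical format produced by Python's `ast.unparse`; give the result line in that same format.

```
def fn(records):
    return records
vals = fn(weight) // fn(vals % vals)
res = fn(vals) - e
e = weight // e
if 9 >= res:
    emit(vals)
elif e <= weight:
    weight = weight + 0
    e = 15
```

Transformed code:
vals = weight // (vals % vals)
res = vals - e
e = weight // e
if 9 >= res:
    emit(vals)
elif e <= weight:
    weight = weight + 0
    e = 15

e = 15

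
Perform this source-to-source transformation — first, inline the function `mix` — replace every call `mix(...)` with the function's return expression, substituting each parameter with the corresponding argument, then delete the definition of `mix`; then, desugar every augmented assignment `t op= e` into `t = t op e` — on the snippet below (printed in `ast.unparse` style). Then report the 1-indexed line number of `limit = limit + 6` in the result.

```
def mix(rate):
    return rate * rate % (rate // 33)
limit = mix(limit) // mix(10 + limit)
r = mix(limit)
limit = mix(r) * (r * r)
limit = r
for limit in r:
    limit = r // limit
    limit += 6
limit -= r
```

Transformed code:
limit = limit * limit % (limit // 33) // ((10 + limit) * (10 + limit) % ((10 + limit) // 33))
r = limit * limit % (limit // 33)
limit = r * r % (r // 33) * (r * r)
limit = r
for limit in r:
    limit = r // limit
    limit = limit + 6
limit = limit - r

7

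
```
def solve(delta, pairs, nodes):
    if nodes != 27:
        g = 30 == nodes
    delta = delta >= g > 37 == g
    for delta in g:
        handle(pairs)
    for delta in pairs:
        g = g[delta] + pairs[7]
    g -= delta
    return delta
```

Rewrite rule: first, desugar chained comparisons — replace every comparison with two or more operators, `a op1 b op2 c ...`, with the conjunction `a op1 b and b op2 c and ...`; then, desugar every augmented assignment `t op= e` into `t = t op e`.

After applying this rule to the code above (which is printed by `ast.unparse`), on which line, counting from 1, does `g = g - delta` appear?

9

Transformed code:
def solve(delta, pairs, nodes):
    if nodes != 27:
        g = 30 == nodes
    delta = delta >= g and g > 37 and (37 == g)
    for delta in g:
        handle(pairs)
    for delta in pairs:
        g = g[delta] + pairs[7]
    g = g - delta
    return delta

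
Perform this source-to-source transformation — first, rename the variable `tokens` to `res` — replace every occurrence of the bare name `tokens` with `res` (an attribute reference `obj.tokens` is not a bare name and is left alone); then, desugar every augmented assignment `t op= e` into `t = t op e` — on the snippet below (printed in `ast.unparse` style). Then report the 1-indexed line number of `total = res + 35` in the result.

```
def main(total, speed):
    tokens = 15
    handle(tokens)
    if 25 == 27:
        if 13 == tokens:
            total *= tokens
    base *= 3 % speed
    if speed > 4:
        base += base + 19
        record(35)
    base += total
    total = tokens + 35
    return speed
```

Transformed code:
def main(total, speed):
    res = 15
    handle(res)
    if 25 == 27:
        if 13 == res:
            total = total * res
    base = base * (3 % speed)
    if speed > 4:
        base = base + (base + 19)
        record(35)
    base = base + total
    total = res + 35
    return speed

12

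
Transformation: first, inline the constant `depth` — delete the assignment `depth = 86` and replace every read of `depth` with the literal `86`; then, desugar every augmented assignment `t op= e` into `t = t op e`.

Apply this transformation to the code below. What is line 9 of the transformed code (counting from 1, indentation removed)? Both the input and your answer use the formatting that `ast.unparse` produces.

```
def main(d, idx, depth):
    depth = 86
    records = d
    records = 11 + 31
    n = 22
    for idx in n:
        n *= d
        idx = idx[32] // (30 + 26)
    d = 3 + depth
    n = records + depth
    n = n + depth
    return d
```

Transformed code:
def main(d, idx, depth):
    records = d
    records = 11 + 31
    n = 22
    for idx in n:
        n = n * d
        idx = idx[32] // (30 + 26)
    d = 3 + 86
    n = records + 86
    n = n + 86
    return d

n = records + 86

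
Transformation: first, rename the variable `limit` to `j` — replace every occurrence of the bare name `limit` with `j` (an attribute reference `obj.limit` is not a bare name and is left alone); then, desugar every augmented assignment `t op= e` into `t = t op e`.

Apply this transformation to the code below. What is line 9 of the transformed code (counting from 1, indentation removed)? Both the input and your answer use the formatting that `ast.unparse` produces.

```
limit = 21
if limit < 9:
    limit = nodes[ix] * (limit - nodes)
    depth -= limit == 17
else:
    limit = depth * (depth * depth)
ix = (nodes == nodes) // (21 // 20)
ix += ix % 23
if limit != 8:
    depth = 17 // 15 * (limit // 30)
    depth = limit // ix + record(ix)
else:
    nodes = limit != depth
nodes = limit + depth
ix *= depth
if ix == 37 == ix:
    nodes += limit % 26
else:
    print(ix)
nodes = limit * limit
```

if j != 8:

Transformed code:
j = 21
if j < 9:
    j = nodes[ix] * (j - nodes)
    depth = depth - (j == 17)
else:
    j = depth * (depth * depth)
ix = (nodes == nodes) // (21 // 20)
ix = ix + ix % 23
if j != 8:
    depth = 17 // 15 * (j // 30)
    depth = j // ix + record(ix)
else:
    nodes = j != depth
nodes = j + depth
ix = ix * depth
if ix == 37 == ix:
    nodes = nodes + j % 26
else:
    print(ix)
nodes = j * j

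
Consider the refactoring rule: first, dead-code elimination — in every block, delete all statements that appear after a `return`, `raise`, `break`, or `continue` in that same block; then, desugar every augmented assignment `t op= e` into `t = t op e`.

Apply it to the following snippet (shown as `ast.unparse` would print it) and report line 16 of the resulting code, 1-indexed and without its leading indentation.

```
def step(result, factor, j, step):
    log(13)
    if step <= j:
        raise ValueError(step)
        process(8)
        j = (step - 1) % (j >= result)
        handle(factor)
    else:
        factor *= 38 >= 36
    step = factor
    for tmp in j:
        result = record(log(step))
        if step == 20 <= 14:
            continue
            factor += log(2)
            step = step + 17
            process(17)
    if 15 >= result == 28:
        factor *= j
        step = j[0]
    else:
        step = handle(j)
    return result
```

Transformed code:
def step(result, factor, j, step):
    log(13)
    if step <= j:
        raise ValueError(step)
    else:
        factor = factor * (38 >= 36)
    step = factor
    for tmp in j:
        result = record(log(step))
        if step == 20 <= 14:
            continue
    if 15 >= result == 28:
        factor = factor * j
        step = j[0]
    else:
        step = handle(j)
    return result

step = handle(j)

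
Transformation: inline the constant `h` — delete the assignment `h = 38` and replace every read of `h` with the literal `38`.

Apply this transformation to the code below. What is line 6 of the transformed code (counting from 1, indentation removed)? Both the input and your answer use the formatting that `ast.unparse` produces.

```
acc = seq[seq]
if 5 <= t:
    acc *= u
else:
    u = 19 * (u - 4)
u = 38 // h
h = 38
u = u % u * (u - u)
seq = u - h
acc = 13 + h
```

u = 38 // 38

Transformed code:
acc = seq[seq]
if 5 <= t:
    acc *= u
else:
    u = 19 * (u - 4)
u = 38 // 38
u = u % u * (u - u)
seq = u - 38
acc = 13 + 38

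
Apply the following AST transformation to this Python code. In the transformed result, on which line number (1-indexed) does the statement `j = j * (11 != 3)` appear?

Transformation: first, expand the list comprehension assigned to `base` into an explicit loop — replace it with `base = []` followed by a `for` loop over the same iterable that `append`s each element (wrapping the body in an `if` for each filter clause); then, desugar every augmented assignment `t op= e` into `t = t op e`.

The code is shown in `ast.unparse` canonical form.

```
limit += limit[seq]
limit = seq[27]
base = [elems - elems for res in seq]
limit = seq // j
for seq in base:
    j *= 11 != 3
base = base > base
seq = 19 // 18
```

Transformed code:
limit = limit + limit[seq]
limit = seq[27]
base = []
for res in seq:
    base.append(elems - elems)
limit = seq // j
for seq in base:
    j = j * (11 != 3)
base = base > base
seq = 19 // 18

8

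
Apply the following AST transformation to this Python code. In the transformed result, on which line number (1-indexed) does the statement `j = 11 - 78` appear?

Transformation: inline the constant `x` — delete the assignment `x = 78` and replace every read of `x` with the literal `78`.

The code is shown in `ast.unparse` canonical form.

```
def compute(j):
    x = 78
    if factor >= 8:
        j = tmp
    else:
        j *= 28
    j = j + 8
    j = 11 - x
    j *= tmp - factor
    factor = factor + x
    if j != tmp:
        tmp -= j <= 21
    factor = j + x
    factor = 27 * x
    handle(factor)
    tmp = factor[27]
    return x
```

Transformed code:
def compute(j):
    if factor >= 8:
        j = tmp
    else:
        j *= 28
    j = j + 8
    j = 11 - 78
    j *= tmp - factor
    factor = factor + 78
    if j != tmp:
        tmp -= j <= 21
    factor = j + 78
    factor = 27 * 78
    handle(factor)
    tmp = factor[27]
    return 78

7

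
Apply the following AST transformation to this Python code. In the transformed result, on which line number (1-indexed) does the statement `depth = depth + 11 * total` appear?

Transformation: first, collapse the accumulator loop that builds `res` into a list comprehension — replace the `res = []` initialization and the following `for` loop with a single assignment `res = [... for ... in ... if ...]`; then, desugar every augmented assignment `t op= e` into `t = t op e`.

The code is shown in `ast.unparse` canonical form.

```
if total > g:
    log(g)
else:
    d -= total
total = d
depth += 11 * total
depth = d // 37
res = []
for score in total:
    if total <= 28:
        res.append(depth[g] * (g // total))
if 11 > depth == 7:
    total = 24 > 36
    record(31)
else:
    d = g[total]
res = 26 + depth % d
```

6

Transformed code:
if total > g:
    log(g)
else:
    d = d - total
total = d
depth = depth + 11 * total
depth = d // 37
res = [depth[g] * (g // total) for score in total if total <= 28]
if 11 > depth == 7:
    total = 24 > 36
    record(31)
else:
    d = g[total]
res = 26 + depth % d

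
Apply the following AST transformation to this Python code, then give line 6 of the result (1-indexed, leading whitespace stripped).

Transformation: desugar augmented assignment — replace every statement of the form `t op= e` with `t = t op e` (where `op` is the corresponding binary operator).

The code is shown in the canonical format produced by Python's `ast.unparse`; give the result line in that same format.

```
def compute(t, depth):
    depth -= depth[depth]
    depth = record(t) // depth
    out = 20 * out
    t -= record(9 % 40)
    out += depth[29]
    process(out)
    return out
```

out = out + depth[29]

Transformed code:
def compute(t, depth):
    depth = depth - depth[depth]
    depth = record(t) // depth
    out = 20 * out
    t = t - record(9 % 40)
    out = out + depth[29]
    process(out)
    return out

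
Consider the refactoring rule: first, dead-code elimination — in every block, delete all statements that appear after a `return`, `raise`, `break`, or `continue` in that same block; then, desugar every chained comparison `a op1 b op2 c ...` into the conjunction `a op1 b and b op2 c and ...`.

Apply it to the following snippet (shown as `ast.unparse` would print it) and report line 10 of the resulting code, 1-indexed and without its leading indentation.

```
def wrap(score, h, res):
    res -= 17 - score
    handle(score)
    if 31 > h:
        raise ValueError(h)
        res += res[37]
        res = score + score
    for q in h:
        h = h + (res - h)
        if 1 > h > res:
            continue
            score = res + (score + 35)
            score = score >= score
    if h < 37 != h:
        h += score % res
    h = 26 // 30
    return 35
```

Transformed code:
def wrap(score, h, res):
    res -= 17 - score
    handle(score)
    if 31 > h:
        raise ValueError(h)
    for q in h:
        h = h + (res - h)
        if 1 > h and h > res:
            continue
    if h < 37 and 37 != h:
        h += score % res
    h = 26 // 30
    return 35

if h < 37 and 37 != h:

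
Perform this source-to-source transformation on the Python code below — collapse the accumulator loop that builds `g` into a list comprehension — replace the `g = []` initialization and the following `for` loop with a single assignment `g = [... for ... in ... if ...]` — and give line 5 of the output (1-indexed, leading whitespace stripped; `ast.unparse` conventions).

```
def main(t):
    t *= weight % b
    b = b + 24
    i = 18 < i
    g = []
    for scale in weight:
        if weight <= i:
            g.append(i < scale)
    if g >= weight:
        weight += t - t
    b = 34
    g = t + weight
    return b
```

Transformed code:
def main(t):
    t *= weight % b
    b = b + 24
    i = 18 < i
    g = [i < scale for scale in weight if weight <= i]
    if g >= weight:
        weight += t - t
    b = 34
    g = t + weight
    return b

g = [i < scale for scale in weight if weight <= i]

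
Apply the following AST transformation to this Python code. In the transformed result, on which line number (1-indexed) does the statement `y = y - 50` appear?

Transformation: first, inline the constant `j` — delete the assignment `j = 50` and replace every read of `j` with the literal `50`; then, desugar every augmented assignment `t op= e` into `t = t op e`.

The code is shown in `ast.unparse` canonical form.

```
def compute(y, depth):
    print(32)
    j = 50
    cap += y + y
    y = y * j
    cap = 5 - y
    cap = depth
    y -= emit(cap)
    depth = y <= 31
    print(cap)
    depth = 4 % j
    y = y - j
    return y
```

Transformed code:
def compute(y, depth):
    print(32)
    cap = cap + (y + y)
    y = y * 50
    cap = 5 - y
    cap = depth
    y = y - emit(cap)
    depth = y <= 31
    print(cap)
    depth = 4 % 50
    y = y - 50
    return y

11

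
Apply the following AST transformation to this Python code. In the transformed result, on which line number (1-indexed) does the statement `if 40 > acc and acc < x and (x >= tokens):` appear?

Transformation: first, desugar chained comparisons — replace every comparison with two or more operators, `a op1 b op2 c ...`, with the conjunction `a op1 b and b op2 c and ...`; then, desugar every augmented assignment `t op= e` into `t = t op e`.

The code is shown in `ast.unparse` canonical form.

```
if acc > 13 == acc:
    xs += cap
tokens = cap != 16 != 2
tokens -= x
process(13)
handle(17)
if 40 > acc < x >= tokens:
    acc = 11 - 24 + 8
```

7

Transformed code:
if acc > 13 and 13 == acc:
    xs = xs + cap
tokens = cap != 16 and 16 != 2
tokens = tokens - x
process(13)
handle(17)
if 40 > acc and acc < x and (x >= tokens):
    acc = 11 - 24 + 8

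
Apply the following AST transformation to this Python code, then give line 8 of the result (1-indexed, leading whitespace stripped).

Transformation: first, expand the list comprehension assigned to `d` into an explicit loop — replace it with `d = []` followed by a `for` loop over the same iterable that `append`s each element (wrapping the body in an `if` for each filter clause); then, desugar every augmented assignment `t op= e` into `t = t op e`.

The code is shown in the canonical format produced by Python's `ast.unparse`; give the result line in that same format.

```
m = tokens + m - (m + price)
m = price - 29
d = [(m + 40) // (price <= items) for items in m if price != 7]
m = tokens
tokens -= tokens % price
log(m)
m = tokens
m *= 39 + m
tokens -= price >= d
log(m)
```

Transformed code:
m = tokens + m - (m + price)
m = price - 29
d = []
for items in m:
    if price != 7:
        d.append((m + 40) // (price <= items))
m = tokens
tokens = tokens - tokens % price
log(m)
m = tokens
m = m * (39 + m)
tokens = tokens - (price >= d)
log(m)

tokens = tokens - tokens % price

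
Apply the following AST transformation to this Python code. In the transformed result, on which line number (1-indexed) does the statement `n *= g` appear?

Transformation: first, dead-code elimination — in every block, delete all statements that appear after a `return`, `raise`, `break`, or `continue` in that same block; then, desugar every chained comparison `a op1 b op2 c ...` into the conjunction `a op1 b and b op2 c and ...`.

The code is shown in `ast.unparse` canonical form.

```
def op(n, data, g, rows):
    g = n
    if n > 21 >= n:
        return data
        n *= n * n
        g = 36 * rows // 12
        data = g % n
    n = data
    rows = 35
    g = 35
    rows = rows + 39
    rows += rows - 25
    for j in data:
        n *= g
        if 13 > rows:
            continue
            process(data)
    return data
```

Transformed code:
def op(n, data, g, rows):
    g = n
    if n > 21 and 21 >= n:
        return data
    n = data
    rows = 35
    g = 35
    rows = rows + 39
    rows += rows - 25
    for j in data:
        n *= g
        if 13 > rows:
            continue
    return data

11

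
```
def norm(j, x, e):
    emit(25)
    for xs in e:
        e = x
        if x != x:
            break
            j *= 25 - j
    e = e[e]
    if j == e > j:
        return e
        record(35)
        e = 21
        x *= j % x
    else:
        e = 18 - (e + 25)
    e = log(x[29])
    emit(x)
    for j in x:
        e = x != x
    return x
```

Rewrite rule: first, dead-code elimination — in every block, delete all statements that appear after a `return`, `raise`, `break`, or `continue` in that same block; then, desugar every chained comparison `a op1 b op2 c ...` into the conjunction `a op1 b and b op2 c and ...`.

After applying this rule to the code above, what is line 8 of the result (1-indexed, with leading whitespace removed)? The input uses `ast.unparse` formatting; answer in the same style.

if j == e and e > j:

Transformed code:
def norm(j, x, e):
    emit(25)
    for xs in e:
        e = x
        if x != x:
            break
    e = e[e]
    if j == e and e > j:
        return e
    else:
        e = 18 - (e + 25)
    e = log(x[29])
    emit(x)
    for j in x:
        e = x != x
    return x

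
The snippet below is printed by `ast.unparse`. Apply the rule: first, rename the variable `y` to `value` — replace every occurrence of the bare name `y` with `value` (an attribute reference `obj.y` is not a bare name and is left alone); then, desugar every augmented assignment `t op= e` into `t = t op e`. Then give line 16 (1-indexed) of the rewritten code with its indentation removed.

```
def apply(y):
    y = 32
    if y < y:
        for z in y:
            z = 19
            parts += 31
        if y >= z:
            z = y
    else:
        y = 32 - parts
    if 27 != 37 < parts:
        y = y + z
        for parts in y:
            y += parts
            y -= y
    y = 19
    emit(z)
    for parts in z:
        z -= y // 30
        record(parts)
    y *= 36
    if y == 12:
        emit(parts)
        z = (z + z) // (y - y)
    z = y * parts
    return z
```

Transformed code:
def apply(value):
    value = 32
    if value < value:
        for z in value:
            z = 19
            parts = parts + 31
        if value >= z:
            z = value
    else:
        value = 32 - parts
    if 27 != 37 < parts:
        value = value + z
        for parts in value:
            value = value + parts
            value = value - value
    value = 19
    emit(z)
    for parts in z:
        z = z - value // 30
        record(parts)
    value = value * 36
    if value == 12:
        emit(parts)
        z = (z + z) // (value - value)
    z = value * parts
    return z

value = 19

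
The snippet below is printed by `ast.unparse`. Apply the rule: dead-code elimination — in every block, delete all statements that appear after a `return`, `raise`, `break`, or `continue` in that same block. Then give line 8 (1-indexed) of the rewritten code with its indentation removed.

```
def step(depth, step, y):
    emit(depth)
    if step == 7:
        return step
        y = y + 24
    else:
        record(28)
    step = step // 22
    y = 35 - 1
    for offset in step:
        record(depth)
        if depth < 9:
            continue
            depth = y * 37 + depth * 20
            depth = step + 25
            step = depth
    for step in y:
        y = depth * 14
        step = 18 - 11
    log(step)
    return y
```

y = 35 - 1

Transformed code:
def step(depth, step, y):
    emit(depth)
    if step == 7:
        return step
    else:
        record(28)
    step = step // 22
    y = 35 - 1
    for offset in step:
        record(depth)
        if depth < 9:
            continue
    for step in y:
        y = depth * 14
        step = 18 - 11
    log(step)
    return y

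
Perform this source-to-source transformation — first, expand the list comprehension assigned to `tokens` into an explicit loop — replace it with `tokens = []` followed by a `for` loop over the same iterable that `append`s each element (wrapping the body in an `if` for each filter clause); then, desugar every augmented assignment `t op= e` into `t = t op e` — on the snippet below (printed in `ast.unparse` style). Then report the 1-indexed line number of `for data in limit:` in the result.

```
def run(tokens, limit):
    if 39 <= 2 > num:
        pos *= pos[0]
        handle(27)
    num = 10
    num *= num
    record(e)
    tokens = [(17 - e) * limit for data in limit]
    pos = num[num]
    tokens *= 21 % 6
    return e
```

9

Transformed code:
def run(tokens, limit):
    if 39 <= 2 > num:
        pos = pos * pos[0]
        handle(27)
    num = 10
    num = num * num
    record(e)
    tokens = []
    for data in limit:
        tokens.append((17 - e) * limit)
    pos = num[num]
    tokens = tokens * (21 % 6)
    return e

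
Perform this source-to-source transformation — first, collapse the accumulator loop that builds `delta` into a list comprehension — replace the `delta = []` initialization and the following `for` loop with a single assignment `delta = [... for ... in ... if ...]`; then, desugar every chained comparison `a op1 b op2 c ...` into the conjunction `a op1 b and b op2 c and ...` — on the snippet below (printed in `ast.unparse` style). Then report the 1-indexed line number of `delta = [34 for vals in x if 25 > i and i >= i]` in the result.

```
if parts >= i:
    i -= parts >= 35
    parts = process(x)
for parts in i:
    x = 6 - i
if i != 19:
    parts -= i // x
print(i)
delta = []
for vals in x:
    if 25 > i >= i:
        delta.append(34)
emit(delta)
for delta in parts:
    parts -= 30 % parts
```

9

Transformed code:
if parts >= i:
    i -= parts >= 35
    parts = process(x)
for parts in i:
    x = 6 - i
if i != 19:
    parts -= i // x
print(i)
delta = [34 for vals in x if 25 > i and i >= i]
emit(delta)
for delta in parts:
    parts -= 30 % parts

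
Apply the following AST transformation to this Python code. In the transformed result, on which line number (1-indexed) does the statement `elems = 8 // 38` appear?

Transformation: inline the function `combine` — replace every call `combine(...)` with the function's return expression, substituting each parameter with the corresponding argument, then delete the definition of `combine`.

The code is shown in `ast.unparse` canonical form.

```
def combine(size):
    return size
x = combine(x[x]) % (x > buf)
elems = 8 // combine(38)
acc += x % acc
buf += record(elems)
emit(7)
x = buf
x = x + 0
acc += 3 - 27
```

2

Transformed code:
x = x[x] % (x > buf)
elems = 8 // 38
acc += x % acc
buf += record(elems)
emit(7)
x = buf
x = x + 0
acc += 3 - 27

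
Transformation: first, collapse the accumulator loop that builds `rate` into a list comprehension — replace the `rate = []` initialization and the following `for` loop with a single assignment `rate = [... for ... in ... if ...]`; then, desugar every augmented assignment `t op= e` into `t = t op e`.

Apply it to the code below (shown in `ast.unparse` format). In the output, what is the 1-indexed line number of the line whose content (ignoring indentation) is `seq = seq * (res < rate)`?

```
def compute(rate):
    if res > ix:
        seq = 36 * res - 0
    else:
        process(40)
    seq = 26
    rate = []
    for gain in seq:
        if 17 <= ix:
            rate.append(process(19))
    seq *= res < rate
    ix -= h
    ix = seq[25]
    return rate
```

8

Transformed code:
def compute(rate):
    if res > ix:
        seq = 36 * res - 0
    else:
        process(40)
    seq = 26
    rate = [process(19) for gain in seq if 17 <= ix]
    seq = seq * (res < rate)
    ix = ix - h
    ix = seq[25]
    return rate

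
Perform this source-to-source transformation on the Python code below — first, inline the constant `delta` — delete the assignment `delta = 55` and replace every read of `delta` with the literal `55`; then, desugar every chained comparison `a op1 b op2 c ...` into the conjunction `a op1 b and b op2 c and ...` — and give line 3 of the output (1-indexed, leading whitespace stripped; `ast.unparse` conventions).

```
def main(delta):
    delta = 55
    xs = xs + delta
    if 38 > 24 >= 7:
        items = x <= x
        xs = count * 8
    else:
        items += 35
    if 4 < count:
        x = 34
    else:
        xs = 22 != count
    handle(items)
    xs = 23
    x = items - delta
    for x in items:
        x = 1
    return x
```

Transformed code:
def main(delta):
    xs = xs + 55
    if 38 > 24 and 24 >= 7:
        items = x <= x
        xs = count * 8
    else:
        items += 35
    if 4 < count:
        x = 34
    else:
        xs = 22 != count
    handle(items)
    xs = 23
    x = items - 55
    for x in items:
        x = 1
    return x

if 38 > 24 and 24 >= 7:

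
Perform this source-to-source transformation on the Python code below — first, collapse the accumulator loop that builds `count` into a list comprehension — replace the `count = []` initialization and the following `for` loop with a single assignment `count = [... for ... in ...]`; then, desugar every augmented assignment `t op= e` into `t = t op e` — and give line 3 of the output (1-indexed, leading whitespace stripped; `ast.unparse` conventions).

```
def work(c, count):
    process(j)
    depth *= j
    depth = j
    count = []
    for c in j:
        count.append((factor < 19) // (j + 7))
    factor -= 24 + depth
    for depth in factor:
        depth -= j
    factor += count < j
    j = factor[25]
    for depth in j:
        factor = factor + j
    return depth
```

depth = depth * j

Transformed code:
def work(c, count):
    process(j)
    depth = depth * j
    depth = j
    count = [(factor < 19) // (j + 7) for c in j]
    factor = factor - (24 + depth)
    for depth in factor:
        depth = depth - j
    factor = factor + (count < j)
    j = factor[25]
    for depth in j:
        factor = factor + j
    return depth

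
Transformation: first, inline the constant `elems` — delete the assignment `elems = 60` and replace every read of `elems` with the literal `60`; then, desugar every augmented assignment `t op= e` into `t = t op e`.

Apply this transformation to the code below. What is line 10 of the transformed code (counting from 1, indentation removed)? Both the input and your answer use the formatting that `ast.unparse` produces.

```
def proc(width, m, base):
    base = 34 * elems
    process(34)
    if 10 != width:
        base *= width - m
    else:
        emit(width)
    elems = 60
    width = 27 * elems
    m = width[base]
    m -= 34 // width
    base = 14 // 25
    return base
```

Transformed code:
def proc(width, m, base):
    base = 34 * 60
    process(34)
    if 10 != width:
        base = base * (width - m)
    else:
        emit(width)
    width = 27 * 60
    m = width[base]
    m = m - 34 // width
    base = 14 // 25
    return base

m = m - 34 // width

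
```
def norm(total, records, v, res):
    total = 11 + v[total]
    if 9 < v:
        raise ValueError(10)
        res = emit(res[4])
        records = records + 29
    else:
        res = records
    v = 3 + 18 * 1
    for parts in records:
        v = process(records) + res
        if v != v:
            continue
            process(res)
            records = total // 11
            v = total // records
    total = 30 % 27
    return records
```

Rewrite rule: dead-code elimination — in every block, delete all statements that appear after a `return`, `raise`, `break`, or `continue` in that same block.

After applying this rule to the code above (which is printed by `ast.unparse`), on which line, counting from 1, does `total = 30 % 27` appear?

12

Transformed code:
def norm(total, records, v, res):
    total = 11 + v[total]
    if 9 < v:
        raise ValueError(10)
    else:
        res = records
    v = 3 + 18 * 1
    for parts in records:
        v = process(records) + res
        if v != v:
            continue
    total = 30 % 27
    return records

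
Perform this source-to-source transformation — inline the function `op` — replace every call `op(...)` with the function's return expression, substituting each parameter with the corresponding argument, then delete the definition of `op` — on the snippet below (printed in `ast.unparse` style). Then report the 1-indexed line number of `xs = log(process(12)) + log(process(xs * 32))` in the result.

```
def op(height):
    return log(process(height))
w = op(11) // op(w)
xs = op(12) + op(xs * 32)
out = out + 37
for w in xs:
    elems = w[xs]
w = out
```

2

Transformed code:
w = log(process(11)) // log(process(w))
xs = log(process(12)) + log(process(xs * 32))
out = out + 37
for w in xs:
    elems = w[xs]
w = out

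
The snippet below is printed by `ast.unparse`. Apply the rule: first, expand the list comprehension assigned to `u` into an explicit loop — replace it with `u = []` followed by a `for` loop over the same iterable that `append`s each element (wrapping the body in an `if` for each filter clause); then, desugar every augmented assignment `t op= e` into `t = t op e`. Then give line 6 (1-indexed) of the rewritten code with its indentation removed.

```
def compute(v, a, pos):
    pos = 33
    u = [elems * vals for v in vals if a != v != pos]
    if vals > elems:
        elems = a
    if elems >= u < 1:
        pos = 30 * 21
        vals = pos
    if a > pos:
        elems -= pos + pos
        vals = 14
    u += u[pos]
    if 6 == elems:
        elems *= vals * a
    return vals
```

u.append(elems * vals)

Transformed code:
def compute(v, a, pos):
    pos = 33
    u = []
    for v in vals:
        if a != v != pos:
            u.append(elems * vals)
    if vals > elems:
        elems = a
    if elems >= u < 1:
        pos = 30 * 21
        vals = pos
    if a > pos:
        elems = elems - (pos + pos)
        vals = 14
    u = u + u[pos]
    if 6 == elems:
        elems = elems * (vals * a)
    return vals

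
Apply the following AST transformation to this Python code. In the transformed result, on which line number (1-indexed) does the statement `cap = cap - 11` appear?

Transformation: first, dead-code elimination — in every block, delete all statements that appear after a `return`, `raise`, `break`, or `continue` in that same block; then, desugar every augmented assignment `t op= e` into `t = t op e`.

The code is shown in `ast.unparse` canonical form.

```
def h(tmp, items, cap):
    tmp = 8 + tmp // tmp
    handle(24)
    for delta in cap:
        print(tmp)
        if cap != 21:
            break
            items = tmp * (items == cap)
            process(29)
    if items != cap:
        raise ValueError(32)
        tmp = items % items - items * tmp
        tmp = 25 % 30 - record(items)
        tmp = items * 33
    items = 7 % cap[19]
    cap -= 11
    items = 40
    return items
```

Transformed code:
def h(tmp, items, cap):
    tmp = 8 + tmp // tmp
    handle(24)
    for delta in cap:
        print(tmp)
        if cap != 21:
            break
    if items != cap:
        raise ValueError(32)
    items = 7 % cap[19]
    cap = cap - 11
    items = 40
    return items

11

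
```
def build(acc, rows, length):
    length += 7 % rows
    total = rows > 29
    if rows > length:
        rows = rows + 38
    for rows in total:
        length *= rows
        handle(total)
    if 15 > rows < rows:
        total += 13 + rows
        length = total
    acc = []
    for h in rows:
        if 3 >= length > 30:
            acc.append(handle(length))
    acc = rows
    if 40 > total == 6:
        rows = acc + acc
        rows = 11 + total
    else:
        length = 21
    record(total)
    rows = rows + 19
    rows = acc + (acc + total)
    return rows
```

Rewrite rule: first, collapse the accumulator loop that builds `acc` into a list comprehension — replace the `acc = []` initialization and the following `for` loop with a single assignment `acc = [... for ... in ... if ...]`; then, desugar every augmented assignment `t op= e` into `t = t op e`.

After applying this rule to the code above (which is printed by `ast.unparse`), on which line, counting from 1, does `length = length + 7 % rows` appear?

Transformed code:
def build(acc, rows, length):
    length = length + 7 % rows
    total = rows > 29
    if rows > length:
        rows = rows + 38
    for rows in total:
        length = length * rows
        handle(total)
    if 15 > rows < rows:
        total = total + (13 + rows)
        length = total
    acc = [handle(length) for h in rows if 3 >= length > 30]
    acc = rows
    if 40 > total == 6:
        rows = acc + acc
        rows = 11 + total
    else:
        length = 21
    record(total)
    rows = rows + 19
    rows = acc + (acc + total)
    return rows

2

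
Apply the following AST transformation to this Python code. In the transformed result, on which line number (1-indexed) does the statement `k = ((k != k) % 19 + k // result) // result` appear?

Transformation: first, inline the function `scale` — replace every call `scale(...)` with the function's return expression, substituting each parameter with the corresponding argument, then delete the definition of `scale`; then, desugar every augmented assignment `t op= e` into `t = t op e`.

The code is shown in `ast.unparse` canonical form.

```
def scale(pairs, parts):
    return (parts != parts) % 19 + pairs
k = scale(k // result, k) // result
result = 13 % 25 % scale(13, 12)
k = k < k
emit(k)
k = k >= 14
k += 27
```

Transformed code:
k = ((k != k) % 19 + k // result) // result
result = 13 % 25 % ((12 != 12) % 19 + 13)
k = k < k
emit(k)
k = k >= 14
k = k + 27

1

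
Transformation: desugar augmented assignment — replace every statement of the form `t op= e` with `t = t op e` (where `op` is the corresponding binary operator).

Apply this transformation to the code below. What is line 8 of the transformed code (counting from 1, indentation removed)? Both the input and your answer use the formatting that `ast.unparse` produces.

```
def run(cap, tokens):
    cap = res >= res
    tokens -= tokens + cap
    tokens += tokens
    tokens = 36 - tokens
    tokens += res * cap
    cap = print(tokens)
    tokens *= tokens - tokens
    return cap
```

Transformed code:
def run(cap, tokens):
    cap = res >= res
    tokens = tokens - (tokens + cap)
    tokens = tokens + tokens
    tokens = 36 - tokens
    tokens = tokens + res * cap
    cap = print(tokens)
    tokens = tokens * (tokens - tokens)
    return cap

tokens = tokens * (tokens - tokens)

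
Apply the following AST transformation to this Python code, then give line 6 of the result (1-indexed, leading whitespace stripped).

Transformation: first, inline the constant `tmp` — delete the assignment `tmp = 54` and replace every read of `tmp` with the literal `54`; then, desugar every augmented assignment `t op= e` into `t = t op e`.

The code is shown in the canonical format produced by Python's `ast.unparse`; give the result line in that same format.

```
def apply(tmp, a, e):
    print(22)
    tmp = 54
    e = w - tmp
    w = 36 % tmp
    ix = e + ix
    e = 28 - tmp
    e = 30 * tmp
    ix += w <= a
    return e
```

Transformed code:
def apply(tmp, a, e):
    print(22)
    e = w - 54
    w = 36 % 54
    ix = e + ix
    e = 28 - 54
    e = 30 * 54
    ix = ix + (w <= a)
    return e

e = 28 - 54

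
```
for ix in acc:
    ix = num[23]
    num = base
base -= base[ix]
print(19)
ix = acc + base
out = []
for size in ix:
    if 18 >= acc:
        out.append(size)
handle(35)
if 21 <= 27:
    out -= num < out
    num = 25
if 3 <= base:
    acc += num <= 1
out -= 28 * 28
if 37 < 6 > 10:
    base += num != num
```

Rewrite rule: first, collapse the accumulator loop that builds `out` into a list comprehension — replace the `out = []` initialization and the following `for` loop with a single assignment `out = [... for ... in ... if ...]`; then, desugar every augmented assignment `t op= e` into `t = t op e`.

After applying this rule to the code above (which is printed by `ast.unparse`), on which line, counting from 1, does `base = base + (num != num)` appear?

Transformed code:
for ix in acc:
    ix = num[23]
    num = base
base = base - base[ix]
print(19)
ix = acc + base
out = [size for size in ix if 18 >= acc]
handle(35)
if 21 <= 27:
    out = out - (num < out)
    num = 25
if 3 <= base:
    acc = acc + (num <= 1)
out = out - 28 * 28
if 37 < 6 > 10:
    base = base + (num != num)

16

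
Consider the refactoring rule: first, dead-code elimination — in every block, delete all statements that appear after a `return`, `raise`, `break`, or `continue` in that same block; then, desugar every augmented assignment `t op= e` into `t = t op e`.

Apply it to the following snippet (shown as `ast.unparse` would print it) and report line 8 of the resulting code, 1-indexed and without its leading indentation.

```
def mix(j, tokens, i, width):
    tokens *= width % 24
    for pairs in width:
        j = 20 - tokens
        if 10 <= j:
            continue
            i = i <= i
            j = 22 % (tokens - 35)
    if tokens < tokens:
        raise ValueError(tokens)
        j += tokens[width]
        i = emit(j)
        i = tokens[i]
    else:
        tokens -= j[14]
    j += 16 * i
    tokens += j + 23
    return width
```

Transformed code:
def mix(j, tokens, i, width):
    tokens = tokens * (width % 24)
    for pairs in width:
        j = 20 - tokens
        if 10 <= j:
            continue
    if tokens < tokens:
        raise ValueError(tokens)
    else:
        tokens = tokens - j[14]
    j = j + 16 * i
    tokens = tokens + (j + 23)
    return width

raise ValueError(tokens)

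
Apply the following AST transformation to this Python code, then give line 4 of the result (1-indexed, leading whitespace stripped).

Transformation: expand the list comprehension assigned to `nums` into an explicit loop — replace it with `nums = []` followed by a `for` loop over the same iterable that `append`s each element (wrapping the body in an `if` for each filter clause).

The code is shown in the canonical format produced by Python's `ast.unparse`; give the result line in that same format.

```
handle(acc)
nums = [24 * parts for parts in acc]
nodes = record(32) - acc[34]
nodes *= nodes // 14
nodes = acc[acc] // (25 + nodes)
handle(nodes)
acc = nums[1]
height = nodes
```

Transformed code:
handle(acc)
nums = []
for parts in acc:
    nums.append(24 * parts)
nodes = record(32) - acc[34]
nodes *= nodes // 14
nodes = acc[acc] // (25 + nodes)
handle(nodes)
acc = nums[1]
height = nodes

nums.append(24 * parts)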